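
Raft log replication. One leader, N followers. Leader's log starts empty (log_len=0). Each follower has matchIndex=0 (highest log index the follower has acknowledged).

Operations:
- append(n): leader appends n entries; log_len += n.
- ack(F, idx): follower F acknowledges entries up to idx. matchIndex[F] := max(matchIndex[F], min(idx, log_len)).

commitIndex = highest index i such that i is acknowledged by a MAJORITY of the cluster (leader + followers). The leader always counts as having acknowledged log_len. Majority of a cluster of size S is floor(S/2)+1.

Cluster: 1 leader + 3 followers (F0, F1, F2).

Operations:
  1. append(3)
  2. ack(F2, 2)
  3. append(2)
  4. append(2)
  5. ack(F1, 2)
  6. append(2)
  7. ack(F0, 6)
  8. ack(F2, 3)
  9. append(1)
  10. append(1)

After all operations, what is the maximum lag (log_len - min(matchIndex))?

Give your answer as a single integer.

Answer: 9

Derivation:
Op 1: append 3 -> log_len=3
Op 2: F2 acks idx 2 -> match: F0=0 F1=0 F2=2; commitIndex=0
Op 3: append 2 -> log_len=5
Op 4: append 2 -> log_len=7
Op 5: F1 acks idx 2 -> match: F0=0 F1=2 F2=2; commitIndex=2
Op 6: append 2 -> log_len=9
Op 7: F0 acks idx 6 -> match: F0=6 F1=2 F2=2; commitIndex=2
Op 8: F2 acks idx 3 -> match: F0=6 F1=2 F2=3; commitIndex=3
Op 9: append 1 -> log_len=10
Op 10: append 1 -> log_len=11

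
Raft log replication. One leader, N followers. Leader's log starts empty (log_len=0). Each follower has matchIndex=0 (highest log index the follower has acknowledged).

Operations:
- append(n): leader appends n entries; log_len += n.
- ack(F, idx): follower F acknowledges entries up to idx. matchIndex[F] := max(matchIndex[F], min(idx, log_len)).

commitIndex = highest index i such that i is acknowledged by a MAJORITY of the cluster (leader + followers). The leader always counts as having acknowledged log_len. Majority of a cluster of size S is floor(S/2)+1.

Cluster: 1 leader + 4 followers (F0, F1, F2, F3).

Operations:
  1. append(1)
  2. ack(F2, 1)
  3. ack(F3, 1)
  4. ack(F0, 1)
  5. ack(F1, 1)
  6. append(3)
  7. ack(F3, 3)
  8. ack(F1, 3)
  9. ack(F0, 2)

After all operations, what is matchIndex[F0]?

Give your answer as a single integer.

Answer: 2

Derivation:
Op 1: append 1 -> log_len=1
Op 2: F2 acks idx 1 -> match: F0=0 F1=0 F2=1 F3=0; commitIndex=0
Op 3: F3 acks idx 1 -> match: F0=0 F1=0 F2=1 F3=1; commitIndex=1
Op 4: F0 acks idx 1 -> match: F0=1 F1=0 F2=1 F3=1; commitIndex=1
Op 5: F1 acks idx 1 -> match: F0=1 F1=1 F2=1 F3=1; commitIndex=1
Op 6: append 3 -> log_len=4
Op 7: F3 acks idx 3 -> match: F0=1 F1=1 F2=1 F3=3; commitIndex=1
Op 8: F1 acks idx 3 -> match: F0=1 F1=3 F2=1 F3=3; commitIndex=3
Op 9: F0 acks idx 2 -> match: F0=2 F1=3 F2=1 F3=3; commitIndex=3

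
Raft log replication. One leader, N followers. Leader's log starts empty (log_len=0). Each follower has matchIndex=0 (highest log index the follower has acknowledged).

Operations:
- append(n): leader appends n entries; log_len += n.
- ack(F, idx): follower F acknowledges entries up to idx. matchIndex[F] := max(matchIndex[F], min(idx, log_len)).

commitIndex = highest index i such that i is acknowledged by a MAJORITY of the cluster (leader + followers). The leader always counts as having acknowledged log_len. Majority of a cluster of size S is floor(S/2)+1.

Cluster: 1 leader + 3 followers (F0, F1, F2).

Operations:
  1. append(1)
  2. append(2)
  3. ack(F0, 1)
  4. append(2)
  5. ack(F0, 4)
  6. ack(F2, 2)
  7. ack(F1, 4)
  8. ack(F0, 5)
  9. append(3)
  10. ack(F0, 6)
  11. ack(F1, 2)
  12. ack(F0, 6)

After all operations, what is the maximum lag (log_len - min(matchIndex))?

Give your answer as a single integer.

Op 1: append 1 -> log_len=1
Op 2: append 2 -> log_len=3
Op 3: F0 acks idx 1 -> match: F0=1 F1=0 F2=0; commitIndex=0
Op 4: append 2 -> log_len=5
Op 5: F0 acks idx 4 -> match: F0=4 F1=0 F2=0; commitIndex=0
Op 6: F2 acks idx 2 -> match: F0=4 F1=0 F2=2; commitIndex=2
Op 7: F1 acks idx 4 -> match: F0=4 F1=4 F2=2; commitIndex=4
Op 8: F0 acks idx 5 -> match: F0=5 F1=4 F2=2; commitIndex=4
Op 9: append 3 -> log_len=8
Op 10: F0 acks idx 6 -> match: F0=6 F1=4 F2=2; commitIndex=4
Op 11: F1 acks idx 2 -> match: F0=6 F1=4 F2=2; commitIndex=4
Op 12: F0 acks idx 6 -> match: F0=6 F1=4 F2=2; commitIndex=4

Answer: 6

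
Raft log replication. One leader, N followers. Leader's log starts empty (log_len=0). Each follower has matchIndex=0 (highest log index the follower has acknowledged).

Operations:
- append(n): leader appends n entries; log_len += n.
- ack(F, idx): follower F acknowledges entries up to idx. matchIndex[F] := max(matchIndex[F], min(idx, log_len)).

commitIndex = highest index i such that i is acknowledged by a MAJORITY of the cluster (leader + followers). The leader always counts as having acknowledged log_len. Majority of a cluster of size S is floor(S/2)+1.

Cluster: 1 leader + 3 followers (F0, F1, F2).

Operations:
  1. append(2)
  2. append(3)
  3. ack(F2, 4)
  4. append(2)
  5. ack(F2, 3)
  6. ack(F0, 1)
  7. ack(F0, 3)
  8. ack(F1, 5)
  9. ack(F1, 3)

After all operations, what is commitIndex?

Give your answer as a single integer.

Answer: 4

Derivation:
Op 1: append 2 -> log_len=2
Op 2: append 3 -> log_len=5
Op 3: F2 acks idx 4 -> match: F0=0 F1=0 F2=4; commitIndex=0
Op 4: append 2 -> log_len=7
Op 5: F2 acks idx 3 -> match: F0=0 F1=0 F2=4; commitIndex=0
Op 6: F0 acks idx 1 -> match: F0=1 F1=0 F2=4; commitIndex=1
Op 7: F0 acks idx 3 -> match: F0=3 F1=0 F2=4; commitIndex=3
Op 8: F1 acks idx 5 -> match: F0=3 F1=5 F2=4; commitIndex=4
Op 9: F1 acks idx 3 -> match: F0=3 F1=5 F2=4; commitIndex=4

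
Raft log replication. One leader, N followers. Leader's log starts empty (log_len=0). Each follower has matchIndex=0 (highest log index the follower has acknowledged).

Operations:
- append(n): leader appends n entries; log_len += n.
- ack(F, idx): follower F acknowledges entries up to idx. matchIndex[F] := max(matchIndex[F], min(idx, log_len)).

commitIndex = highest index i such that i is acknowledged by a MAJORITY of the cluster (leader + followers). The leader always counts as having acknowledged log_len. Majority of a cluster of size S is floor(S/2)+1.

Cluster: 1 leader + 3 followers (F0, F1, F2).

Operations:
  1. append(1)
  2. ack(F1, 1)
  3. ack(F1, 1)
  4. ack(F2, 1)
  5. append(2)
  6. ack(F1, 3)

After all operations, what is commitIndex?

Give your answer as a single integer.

Answer: 1

Derivation:
Op 1: append 1 -> log_len=1
Op 2: F1 acks idx 1 -> match: F0=0 F1=1 F2=0; commitIndex=0
Op 3: F1 acks idx 1 -> match: F0=0 F1=1 F2=0; commitIndex=0
Op 4: F2 acks idx 1 -> match: F0=0 F1=1 F2=1; commitIndex=1
Op 5: append 2 -> log_len=3
Op 6: F1 acks idx 3 -> match: F0=0 F1=3 F2=1; commitIndex=1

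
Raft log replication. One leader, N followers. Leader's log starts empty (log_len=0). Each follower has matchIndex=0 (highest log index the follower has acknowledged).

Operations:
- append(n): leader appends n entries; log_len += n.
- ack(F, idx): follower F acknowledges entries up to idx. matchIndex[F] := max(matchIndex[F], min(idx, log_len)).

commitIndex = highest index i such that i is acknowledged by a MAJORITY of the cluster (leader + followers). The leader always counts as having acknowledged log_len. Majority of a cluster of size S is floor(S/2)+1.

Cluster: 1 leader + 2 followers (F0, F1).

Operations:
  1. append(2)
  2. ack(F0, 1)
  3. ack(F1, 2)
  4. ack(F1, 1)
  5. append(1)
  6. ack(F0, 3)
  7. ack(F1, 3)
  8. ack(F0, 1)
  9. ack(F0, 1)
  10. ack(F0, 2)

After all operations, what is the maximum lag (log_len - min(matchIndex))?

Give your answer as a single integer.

Answer: 0

Derivation:
Op 1: append 2 -> log_len=2
Op 2: F0 acks idx 1 -> match: F0=1 F1=0; commitIndex=1
Op 3: F1 acks idx 2 -> match: F0=1 F1=2; commitIndex=2
Op 4: F1 acks idx 1 -> match: F0=1 F1=2; commitIndex=2
Op 5: append 1 -> log_len=3
Op 6: F0 acks idx 3 -> match: F0=3 F1=2; commitIndex=3
Op 7: F1 acks idx 3 -> match: F0=3 F1=3; commitIndex=3
Op 8: F0 acks idx 1 -> match: F0=3 F1=3; commitIndex=3
Op 9: F0 acks idx 1 -> match: F0=3 F1=3; commitIndex=3
Op 10: F0 acks idx 2 -> match: F0=3 F1=3; commitIndex=3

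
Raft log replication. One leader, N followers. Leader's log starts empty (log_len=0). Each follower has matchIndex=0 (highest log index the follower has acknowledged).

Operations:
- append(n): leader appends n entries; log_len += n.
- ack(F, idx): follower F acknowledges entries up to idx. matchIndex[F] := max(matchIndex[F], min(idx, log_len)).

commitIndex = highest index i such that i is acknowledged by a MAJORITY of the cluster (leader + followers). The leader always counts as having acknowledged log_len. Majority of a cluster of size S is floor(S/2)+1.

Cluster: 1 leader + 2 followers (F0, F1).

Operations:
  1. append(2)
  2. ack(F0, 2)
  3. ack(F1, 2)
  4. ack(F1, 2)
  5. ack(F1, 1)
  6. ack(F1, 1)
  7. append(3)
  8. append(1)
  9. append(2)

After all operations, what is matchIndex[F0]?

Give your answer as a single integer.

Op 1: append 2 -> log_len=2
Op 2: F0 acks idx 2 -> match: F0=2 F1=0; commitIndex=2
Op 3: F1 acks idx 2 -> match: F0=2 F1=2; commitIndex=2
Op 4: F1 acks idx 2 -> match: F0=2 F1=2; commitIndex=2
Op 5: F1 acks idx 1 -> match: F0=2 F1=2; commitIndex=2
Op 6: F1 acks idx 1 -> match: F0=2 F1=2; commitIndex=2
Op 7: append 3 -> log_len=5
Op 8: append 1 -> log_len=6
Op 9: append 2 -> log_len=8

Answer: 2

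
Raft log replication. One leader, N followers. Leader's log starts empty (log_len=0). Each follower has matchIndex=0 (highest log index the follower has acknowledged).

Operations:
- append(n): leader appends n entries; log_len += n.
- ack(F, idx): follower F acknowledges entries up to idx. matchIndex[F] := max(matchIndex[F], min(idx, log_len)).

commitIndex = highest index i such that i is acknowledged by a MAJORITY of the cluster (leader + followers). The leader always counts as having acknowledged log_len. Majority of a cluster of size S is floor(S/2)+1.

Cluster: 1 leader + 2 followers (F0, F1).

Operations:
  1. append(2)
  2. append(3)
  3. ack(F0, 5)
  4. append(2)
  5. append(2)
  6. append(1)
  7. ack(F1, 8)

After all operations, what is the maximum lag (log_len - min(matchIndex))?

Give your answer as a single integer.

Answer: 5

Derivation:
Op 1: append 2 -> log_len=2
Op 2: append 3 -> log_len=5
Op 3: F0 acks idx 5 -> match: F0=5 F1=0; commitIndex=5
Op 4: append 2 -> log_len=7
Op 5: append 2 -> log_len=9
Op 6: append 1 -> log_len=10
Op 7: F1 acks idx 8 -> match: F0=5 F1=8; commitIndex=8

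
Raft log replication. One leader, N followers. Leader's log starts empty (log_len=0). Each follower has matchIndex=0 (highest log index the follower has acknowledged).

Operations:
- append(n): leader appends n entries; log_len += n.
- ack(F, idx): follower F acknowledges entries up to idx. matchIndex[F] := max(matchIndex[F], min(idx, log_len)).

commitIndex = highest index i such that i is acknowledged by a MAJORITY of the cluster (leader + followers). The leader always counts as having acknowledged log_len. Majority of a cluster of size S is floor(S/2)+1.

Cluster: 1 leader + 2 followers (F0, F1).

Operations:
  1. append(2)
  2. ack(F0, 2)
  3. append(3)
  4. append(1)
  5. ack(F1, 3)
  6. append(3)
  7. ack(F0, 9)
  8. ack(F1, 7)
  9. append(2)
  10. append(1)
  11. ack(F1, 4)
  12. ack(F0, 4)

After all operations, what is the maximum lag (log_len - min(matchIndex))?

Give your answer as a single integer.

Answer: 5

Derivation:
Op 1: append 2 -> log_len=2
Op 2: F0 acks idx 2 -> match: F0=2 F1=0; commitIndex=2
Op 3: append 3 -> log_len=5
Op 4: append 1 -> log_len=6
Op 5: F1 acks idx 3 -> match: F0=2 F1=3; commitIndex=3
Op 6: append 3 -> log_len=9
Op 7: F0 acks idx 9 -> match: F0=9 F1=3; commitIndex=9
Op 8: F1 acks idx 7 -> match: F0=9 F1=7; commitIndex=9
Op 9: append 2 -> log_len=11
Op 10: append 1 -> log_len=12
Op 11: F1 acks idx 4 -> match: F0=9 F1=7; commitIndex=9
Op 12: F0 acks idx 4 -> match: F0=9 F1=7; commitIndex=9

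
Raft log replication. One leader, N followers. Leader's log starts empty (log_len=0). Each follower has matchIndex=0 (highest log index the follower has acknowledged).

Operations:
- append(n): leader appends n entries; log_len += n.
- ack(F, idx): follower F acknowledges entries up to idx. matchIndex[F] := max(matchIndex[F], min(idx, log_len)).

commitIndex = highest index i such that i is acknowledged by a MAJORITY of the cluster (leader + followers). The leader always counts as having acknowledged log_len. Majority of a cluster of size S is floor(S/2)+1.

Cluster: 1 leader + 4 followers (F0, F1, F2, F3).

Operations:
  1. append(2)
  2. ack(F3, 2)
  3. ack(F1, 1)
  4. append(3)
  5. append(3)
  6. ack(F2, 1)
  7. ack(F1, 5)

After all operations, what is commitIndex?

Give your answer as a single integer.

Answer: 2

Derivation:
Op 1: append 2 -> log_len=2
Op 2: F3 acks idx 2 -> match: F0=0 F1=0 F2=0 F3=2; commitIndex=0
Op 3: F1 acks idx 1 -> match: F0=0 F1=1 F2=0 F3=2; commitIndex=1
Op 4: append 3 -> log_len=5
Op 5: append 3 -> log_len=8
Op 6: F2 acks idx 1 -> match: F0=0 F1=1 F2=1 F3=2; commitIndex=1
Op 7: F1 acks idx 5 -> match: F0=0 F1=5 F2=1 F3=2; commitIndex=2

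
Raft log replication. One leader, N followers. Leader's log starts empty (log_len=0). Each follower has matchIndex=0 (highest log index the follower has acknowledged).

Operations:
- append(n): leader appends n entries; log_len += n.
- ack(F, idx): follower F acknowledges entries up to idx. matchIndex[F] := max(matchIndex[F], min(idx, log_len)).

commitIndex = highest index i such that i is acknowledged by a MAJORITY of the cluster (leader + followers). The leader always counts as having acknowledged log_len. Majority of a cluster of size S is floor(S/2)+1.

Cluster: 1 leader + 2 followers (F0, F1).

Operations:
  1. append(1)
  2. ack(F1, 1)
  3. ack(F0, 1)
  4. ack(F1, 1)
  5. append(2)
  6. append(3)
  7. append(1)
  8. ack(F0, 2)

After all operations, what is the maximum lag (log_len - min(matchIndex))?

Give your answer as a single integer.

Answer: 6

Derivation:
Op 1: append 1 -> log_len=1
Op 2: F1 acks idx 1 -> match: F0=0 F1=1; commitIndex=1
Op 3: F0 acks idx 1 -> match: F0=1 F1=1; commitIndex=1
Op 4: F1 acks idx 1 -> match: F0=1 F1=1; commitIndex=1
Op 5: append 2 -> log_len=3
Op 6: append 3 -> log_len=6
Op 7: append 1 -> log_len=7
Op 8: F0 acks idx 2 -> match: F0=2 F1=1; commitIndex=2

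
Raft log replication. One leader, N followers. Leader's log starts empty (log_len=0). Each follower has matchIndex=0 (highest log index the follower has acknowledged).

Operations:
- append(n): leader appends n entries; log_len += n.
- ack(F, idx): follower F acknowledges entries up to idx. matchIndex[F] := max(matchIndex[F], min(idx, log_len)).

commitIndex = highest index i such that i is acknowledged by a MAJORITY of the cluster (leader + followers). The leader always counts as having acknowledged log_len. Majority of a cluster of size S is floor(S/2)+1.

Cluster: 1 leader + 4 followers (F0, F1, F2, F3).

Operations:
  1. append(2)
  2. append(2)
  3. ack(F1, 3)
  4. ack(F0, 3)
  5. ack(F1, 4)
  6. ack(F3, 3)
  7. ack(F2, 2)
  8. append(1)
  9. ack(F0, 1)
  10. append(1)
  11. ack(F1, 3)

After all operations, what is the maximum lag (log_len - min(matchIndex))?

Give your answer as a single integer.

Answer: 4

Derivation:
Op 1: append 2 -> log_len=2
Op 2: append 2 -> log_len=4
Op 3: F1 acks idx 3 -> match: F0=0 F1=3 F2=0 F3=0; commitIndex=0
Op 4: F0 acks idx 3 -> match: F0=3 F1=3 F2=0 F3=0; commitIndex=3
Op 5: F1 acks idx 4 -> match: F0=3 F1=4 F2=0 F3=0; commitIndex=3
Op 6: F3 acks idx 3 -> match: F0=3 F1=4 F2=0 F3=3; commitIndex=3
Op 7: F2 acks idx 2 -> match: F0=3 F1=4 F2=2 F3=3; commitIndex=3
Op 8: append 1 -> log_len=5
Op 9: F0 acks idx 1 -> match: F0=3 F1=4 F2=2 F3=3; commitIndex=3
Op 10: append 1 -> log_len=6
Op 11: F1 acks idx 3 -> match: F0=3 F1=4 F2=2 F3=3; commitIndex=3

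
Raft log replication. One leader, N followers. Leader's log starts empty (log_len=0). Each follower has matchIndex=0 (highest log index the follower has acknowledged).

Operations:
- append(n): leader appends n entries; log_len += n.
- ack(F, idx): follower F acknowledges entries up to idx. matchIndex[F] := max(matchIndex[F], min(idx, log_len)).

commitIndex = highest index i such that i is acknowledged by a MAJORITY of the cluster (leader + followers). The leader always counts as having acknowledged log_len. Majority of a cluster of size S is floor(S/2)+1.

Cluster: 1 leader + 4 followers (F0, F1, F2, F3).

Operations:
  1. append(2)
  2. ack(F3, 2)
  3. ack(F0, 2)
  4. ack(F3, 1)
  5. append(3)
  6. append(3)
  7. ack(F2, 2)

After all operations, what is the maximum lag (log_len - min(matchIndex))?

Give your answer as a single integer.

Op 1: append 2 -> log_len=2
Op 2: F3 acks idx 2 -> match: F0=0 F1=0 F2=0 F3=2; commitIndex=0
Op 3: F0 acks idx 2 -> match: F0=2 F1=0 F2=0 F3=2; commitIndex=2
Op 4: F3 acks idx 1 -> match: F0=2 F1=0 F2=0 F3=2; commitIndex=2
Op 5: append 3 -> log_len=5
Op 6: append 3 -> log_len=8
Op 7: F2 acks idx 2 -> match: F0=2 F1=0 F2=2 F3=2; commitIndex=2

Answer: 8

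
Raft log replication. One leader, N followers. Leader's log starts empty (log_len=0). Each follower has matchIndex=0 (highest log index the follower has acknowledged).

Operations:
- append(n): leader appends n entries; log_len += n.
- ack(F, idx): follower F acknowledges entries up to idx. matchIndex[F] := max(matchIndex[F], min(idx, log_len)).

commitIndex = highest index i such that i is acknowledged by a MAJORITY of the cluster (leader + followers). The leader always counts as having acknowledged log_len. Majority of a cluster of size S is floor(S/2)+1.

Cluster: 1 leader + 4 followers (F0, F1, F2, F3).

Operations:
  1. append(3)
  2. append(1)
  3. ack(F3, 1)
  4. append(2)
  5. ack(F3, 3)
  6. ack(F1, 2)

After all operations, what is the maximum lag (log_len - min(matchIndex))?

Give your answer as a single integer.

Answer: 6

Derivation:
Op 1: append 3 -> log_len=3
Op 2: append 1 -> log_len=4
Op 3: F3 acks idx 1 -> match: F0=0 F1=0 F2=0 F3=1; commitIndex=0
Op 4: append 2 -> log_len=6
Op 5: F3 acks idx 3 -> match: F0=0 F1=0 F2=0 F3=3; commitIndex=0
Op 6: F1 acks idx 2 -> match: F0=0 F1=2 F2=0 F3=3; commitIndex=2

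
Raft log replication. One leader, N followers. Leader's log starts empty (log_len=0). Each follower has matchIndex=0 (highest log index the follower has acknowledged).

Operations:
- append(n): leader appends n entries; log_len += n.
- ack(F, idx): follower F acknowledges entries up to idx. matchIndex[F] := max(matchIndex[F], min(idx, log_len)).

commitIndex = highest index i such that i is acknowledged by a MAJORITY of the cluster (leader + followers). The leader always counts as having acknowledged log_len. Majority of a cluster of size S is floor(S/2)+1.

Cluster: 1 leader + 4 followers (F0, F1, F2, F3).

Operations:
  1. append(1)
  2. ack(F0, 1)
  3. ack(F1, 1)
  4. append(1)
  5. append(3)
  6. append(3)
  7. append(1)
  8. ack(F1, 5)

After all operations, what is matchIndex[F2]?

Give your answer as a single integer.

Op 1: append 1 -> log_len=1
Op 2: F0 acks idx 1 -> match: F0=1 F1=0 F2=0 F3=0; commitIndex=0
Op 3: F1 acks idx 1 -> match: F0=1 F1=1 F2=0 F3=0; commitIndex=1
Op 4: append 1 -> log_len=2
Op 5: append 3 -> log_len=5
Op 6: append 3 -> log_len=8
Op 7: append 1 -> log_len=9
Op 8: F1 acks idx 5 -> match: F0=1 F1=5 F2=0 F3=0; commitIndex=1

Answer: 0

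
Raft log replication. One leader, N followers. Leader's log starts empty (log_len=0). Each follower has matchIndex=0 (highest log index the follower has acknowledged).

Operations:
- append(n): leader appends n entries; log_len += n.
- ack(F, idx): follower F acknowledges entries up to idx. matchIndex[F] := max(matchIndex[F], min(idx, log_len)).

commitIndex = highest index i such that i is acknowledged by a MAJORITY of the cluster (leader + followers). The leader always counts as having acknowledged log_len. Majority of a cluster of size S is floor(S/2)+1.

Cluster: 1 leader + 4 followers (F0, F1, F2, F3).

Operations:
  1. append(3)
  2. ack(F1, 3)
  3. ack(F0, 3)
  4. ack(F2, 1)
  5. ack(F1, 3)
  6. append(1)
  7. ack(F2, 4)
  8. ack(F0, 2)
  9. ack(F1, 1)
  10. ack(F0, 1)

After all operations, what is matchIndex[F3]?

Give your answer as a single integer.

Answer: 0

Derivation:
Op 1: append 3 -> log_len=3
Op 2: F1 acks idx 3 -> match: F0=0 F1=3 F2=0 F3=0; commitIndex=0
Op 3: F0 acks idx 3 -> match: F0=3 F1=3 F2=0 F3=0; commitIndex=3
Op 4: F2 acks idx 1 -> match: F0=3 F1=3 F2=1 F3=0; commitIndex=3
Op 5: F1 acks idx 3 -> match: F0=3 F1=3 F2=1 F3=0; commitIndex=3
Op 6: append 1 -> log_len=4
Op 7: F2 acks idx 4 -> match: F0=3 F1=3 F2=4 F3=0; commitIndex=3
Op 8: F0 acks idx 2 -> match: F0=3 F1=3 F2=4 F3=0; commitIndex=3
Op 9: F1 acks idx 1 -> match: F0=3 F1=3 F2=4 F3=0; commitIndex=3
Op 10: F0 acks idx 1 -> match: F0=3 F1=3 F2=4 F3=0; commitIndex=3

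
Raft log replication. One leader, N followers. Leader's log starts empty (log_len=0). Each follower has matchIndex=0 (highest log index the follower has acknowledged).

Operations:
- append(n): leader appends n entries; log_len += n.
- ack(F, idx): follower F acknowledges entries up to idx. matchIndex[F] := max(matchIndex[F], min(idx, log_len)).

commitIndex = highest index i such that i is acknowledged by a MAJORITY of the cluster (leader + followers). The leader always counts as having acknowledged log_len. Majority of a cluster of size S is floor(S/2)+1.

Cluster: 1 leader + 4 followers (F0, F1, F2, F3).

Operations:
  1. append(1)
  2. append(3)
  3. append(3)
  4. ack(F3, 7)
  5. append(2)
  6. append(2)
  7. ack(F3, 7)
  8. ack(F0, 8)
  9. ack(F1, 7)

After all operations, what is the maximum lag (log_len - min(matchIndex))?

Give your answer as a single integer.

Answer: 11

Derivation:
Op 1: append 1 -> log_len=1
Op 2: append 3 -> log_len=4
Op 3: append 3 -> log_len=7
Op 4: F3 acks idx 7 -> match: F0=0 F1=0 F2=0 F3=7; commitIndex=0
Op 5: append 2 -> log_len=9
Op 6: append 2 -> log_len=11
Op 7: F3 acks idx 7 -> match: F0=0 F1=0 F2=0 F3=7; commitIndex=0
Op 8: F0 acks idx 8 -> match: F0=8 F1=0 F2=0 F3=7; commitIndex=7
Op 9: F1 acks idx 7 -> match: F0=8 F1=7 F2=0 F3=7; commitIndex=7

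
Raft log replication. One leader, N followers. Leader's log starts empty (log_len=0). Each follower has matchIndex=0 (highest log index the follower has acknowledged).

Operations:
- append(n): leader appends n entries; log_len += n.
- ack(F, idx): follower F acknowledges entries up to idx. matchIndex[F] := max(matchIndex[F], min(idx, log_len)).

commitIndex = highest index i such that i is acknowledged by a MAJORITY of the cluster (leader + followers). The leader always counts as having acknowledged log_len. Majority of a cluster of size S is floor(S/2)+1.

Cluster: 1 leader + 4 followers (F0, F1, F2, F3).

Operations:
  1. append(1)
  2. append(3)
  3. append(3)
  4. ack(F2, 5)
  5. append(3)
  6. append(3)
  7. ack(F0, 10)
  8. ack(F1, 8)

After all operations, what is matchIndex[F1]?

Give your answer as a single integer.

Answer: 8

Derivation:
Op 1: append 1 -> log_len=1
Op 2: append 3 -> log_len=4
Op 3: append 3 -> log_len=7
Op 4: F2 acks idx 5 -> match: F0=0 F1=0 F2=5 F3=0; commitIndex=0
Op 5: append 3 -> log_len=10
Op 6: append 3 -> log_len=13
Op 7: F0 acks idx 10 -> match: F0=10 F1=0 F2=5 F3=0; commitIndex=5
Op 8: F1 acks idx 8 -> match: F0=10 F1=8 F2=5 F3=0; commitIndex=8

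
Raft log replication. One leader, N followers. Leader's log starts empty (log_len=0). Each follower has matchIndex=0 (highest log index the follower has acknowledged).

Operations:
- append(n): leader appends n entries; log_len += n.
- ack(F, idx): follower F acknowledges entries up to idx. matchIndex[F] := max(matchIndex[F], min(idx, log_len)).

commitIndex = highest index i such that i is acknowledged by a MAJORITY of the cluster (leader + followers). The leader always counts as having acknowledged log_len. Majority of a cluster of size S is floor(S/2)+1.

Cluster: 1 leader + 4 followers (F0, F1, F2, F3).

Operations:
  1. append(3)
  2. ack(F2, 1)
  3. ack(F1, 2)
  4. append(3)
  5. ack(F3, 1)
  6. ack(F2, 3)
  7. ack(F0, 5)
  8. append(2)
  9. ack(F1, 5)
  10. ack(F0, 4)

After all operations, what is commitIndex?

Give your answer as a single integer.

Op 1: append 3 -> log_len=3
Op 2: F2 acks idx 1 -> match: F0=0 F1=0 F2=1 F3=0; commitIndex=0
Op 3: F1 acks idx 2 -> match: F0=0 F1=2 F2=1 F3=0; commitIndex=1
Op 4: append 3 -> log_len=6
Op 5: F3 acks idx 1 -> match: F0=0 F1=2 F2=1 F3=1; commitIndex=1
Op 6: F2 acks idx 3 -> match: F0=0 F1=2 F2=3 F3=1; commitIndex=2
Op 7: F0 acks idx 5 -> match: F0=5 F1=2 F2=3 F3=1; commitIndex=3
Op 8: append 2 -> log_len=8
Op 9: F1 acks idx 5 -> match: F0=5 F1=5 F2=3 F3=1; commitIndex=5
Op 10: F0 acks idx 4 -> match: F0=5 F1=5 F2=3 F3=1; commitIndex=5

Answer: 5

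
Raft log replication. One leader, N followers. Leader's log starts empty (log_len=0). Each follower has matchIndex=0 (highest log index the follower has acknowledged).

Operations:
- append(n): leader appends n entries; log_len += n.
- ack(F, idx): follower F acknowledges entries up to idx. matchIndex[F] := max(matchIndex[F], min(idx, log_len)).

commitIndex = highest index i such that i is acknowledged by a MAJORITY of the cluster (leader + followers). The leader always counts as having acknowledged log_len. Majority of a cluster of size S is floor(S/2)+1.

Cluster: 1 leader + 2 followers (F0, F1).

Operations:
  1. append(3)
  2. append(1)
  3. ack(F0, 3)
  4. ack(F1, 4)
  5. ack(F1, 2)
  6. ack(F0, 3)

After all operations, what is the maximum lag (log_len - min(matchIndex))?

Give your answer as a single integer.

Answer: 1

Derivation:
Op 1: append 3 -> log_len=3
Op 2: append 1 -> log_len=4
Op 3: F0 acks idx 3 -> match: F0=3 F1=0; commitIndex=3
Op 4: F1 acks idx 4 -> match: F0=3 F1=4; commitIndex=4
Op 5: F1 acks idx 2 -> match: F0=3 F1=4; commitIndex=4
Op 6: F0 acks idx 3 -> match: F0=3 F1=4; commitIndex=4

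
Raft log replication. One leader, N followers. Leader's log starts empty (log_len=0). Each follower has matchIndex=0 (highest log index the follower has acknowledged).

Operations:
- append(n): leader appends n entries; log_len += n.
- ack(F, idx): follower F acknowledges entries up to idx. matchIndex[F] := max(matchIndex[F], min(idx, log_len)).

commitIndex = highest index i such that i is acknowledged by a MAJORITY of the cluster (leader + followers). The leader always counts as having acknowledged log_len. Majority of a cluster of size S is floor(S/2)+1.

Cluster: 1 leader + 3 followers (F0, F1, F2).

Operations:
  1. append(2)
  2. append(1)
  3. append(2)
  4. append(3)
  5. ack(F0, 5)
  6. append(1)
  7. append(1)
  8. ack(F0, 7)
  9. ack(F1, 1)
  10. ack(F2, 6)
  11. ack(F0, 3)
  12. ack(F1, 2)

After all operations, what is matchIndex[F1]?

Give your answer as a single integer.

Op 1: append 2 -> log_len=2
Op 2: append 1 -> log_len=3
Op 3: append 2 -> log_len=5
Op 4: append 3 -> log_len=8
Op 5: F0 acks idx 5 -> match: F0=5 F1=0 F2=0; commitIndex=0
Op 6: append 1 -> log_len=9
Op 7: append 1 -> log_len=10
Op 8: F0 acks idx 7 -> match: F0=7 F1=0 F2=0; commitIndex=0
Op 9: F1 acks idx 1 -> match: F0=7 F1=1 F2=0; commitIndex=1
Op 10: F2 acks idx 6 -> match: F0=7 F1=1 F2=6; commitIndex=6
Op 11: F0 acks idx 3 -> match: F0=7 F1=1 F2=6; commitIndex=6
Op 12: F1 acks idx 2 -> match: F0=7 F1=2 F2=6; commitIndex=6

Answer: 2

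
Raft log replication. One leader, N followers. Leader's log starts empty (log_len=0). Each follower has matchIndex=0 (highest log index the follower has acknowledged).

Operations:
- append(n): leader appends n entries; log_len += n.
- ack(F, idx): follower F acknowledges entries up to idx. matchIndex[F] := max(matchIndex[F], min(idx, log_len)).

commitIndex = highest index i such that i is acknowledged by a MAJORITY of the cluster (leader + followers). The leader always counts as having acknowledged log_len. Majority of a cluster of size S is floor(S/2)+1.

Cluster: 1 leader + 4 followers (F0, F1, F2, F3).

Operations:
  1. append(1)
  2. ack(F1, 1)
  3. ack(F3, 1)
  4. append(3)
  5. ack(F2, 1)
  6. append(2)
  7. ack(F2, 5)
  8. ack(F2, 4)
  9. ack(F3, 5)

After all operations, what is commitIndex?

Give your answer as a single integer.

Answer: 5

Derivation:
Op 1: append 1 -> log_len=1
Op 2: F1 acks idx 1 -> match: F0=0 F1=1 F2=0 F3=0; commitIndex=0
Op 3: F3 acks idx 1 -> match: F0=0 F1=1 F2=0 F3=1; commitIndex=1
Op 4: append 3 -> log_len=4
Op 5: F2 acks idx 1 -> match: F0=0 F1=1 F2=1 F3=1; commitIndex=1
Op 6: append 2 -> log_len=6
Op 7: F2 acks idx 5 -> match: F0=0 F1=1 F2=5 F3=1; commitIndex=1
Op 8: F2 acks idx 4 -> match: F0=0 F1=1 F2=5 F3=1; commitIndex=1
Op 9: F3 acks idx 5 -> match: F0=0 F1=1 F2=5 F3=5; commitIndex=5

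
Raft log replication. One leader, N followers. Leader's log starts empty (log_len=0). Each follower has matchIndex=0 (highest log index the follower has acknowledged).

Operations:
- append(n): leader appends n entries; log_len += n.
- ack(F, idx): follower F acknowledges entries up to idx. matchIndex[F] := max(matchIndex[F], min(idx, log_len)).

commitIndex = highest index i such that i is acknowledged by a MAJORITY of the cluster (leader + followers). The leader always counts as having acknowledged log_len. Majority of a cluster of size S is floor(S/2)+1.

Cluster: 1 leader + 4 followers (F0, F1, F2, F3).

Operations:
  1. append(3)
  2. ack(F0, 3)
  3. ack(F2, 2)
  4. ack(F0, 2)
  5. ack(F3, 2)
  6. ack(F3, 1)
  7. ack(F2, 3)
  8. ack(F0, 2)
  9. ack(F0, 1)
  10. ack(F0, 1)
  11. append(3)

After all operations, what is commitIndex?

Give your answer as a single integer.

Answer: 3

Derivation:
Op 1: append 3 -> log_len=3
Op 2: F0 acks idx 3 -> match: F0=3 F1=0 F2=0 F3=0; commitIndex=0
Op 3: F2 acks idx 2 -> match: F0=3 F1=0 F2=2 F3=0; commitIndex=2
Op 4: F0 acks idx 2 -> match: F0=3 F1=0 F2=2 F3=0; commitIndex=2
Op 5: F3 acks idx 2 -> match: F0=3 F1=0 F2=2 F3=2; commitIndex=2
Op 6: F3 acks idx 1 -> match: F0=3 F1=0 F2=2 F3=2; commitIndex=2
Op 7: F2 acks idx 3 -> match: F0=3 F1=0 F2=3 F3=2; commitIndex=3
Op 8: F0 acks idx 2 -> match: F0=3 F1=0 F2=3 F3=2; commitIndex=3
Op 9: F0 acks idx 1 -> match: F0=3 F1=0 F2=3 F3=2; commitIndex=3
Op 10: F0 acks idx 1 -> match: F0=3 F1=0 F2=3 F3=2; commitIndex=3
Op 11: append 3 -> log_len=6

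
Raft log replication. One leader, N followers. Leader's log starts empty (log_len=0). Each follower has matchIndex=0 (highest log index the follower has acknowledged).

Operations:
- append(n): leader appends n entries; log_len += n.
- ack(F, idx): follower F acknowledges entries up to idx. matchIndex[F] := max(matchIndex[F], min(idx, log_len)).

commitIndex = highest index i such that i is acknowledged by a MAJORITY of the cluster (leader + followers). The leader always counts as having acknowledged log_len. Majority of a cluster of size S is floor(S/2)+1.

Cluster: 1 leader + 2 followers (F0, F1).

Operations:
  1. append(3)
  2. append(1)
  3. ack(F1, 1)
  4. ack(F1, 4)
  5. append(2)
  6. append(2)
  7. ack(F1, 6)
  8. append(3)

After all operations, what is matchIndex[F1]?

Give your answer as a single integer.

Op 1: append 3 -> log_len=3
Op 2: append 1 -> log_len=4
Op 3: F1 acks idx 1 -> match: F0=0 F1=1; commitIndex=1
Op 4: F1 acks idx 4 -> match: F0=0 F1=4; commitIndex=4
Op 5: append 2 -> log_len=6
Op 6: append 2 -> log_len=8
Op 7: F1 acks idx 6 -> match: F0=0 F1=6; commitIndex=6
Op 8: append 3 -> log_len=11

Answer: 6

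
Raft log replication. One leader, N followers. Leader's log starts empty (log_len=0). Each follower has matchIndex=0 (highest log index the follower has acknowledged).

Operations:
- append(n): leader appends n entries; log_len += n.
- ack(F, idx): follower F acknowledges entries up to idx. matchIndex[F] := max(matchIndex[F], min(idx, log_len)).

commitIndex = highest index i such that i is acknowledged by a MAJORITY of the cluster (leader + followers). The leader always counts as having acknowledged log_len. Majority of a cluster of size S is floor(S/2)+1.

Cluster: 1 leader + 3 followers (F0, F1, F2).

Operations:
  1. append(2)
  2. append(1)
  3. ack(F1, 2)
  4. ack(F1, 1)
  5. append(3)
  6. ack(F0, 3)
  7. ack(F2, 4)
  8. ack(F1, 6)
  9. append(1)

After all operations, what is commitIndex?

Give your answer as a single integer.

Op 1: append 2 -> log_len=2
Op 2: append 1 -> log_len=3
Op 3: F1 acks idx 2 -> match: F0=0 F1=2 F2=0; commitIndex=0
Op 4: F1 acks idx 1 -> match: F0=0 F1=2 F2=0; commitIndex=0
Op 5: append 3 -> log_len=6
Op 6: F0 acks idx 3 -> match: F0=3 F1=2 F2=0; commitIndex=2
Op 7: F2 acks idx 4 -> match: F0=3 F1=2 F2=4; commitIndex=3
Op 8: F1 acks idx 6 -> match: F0=3 F1=6 F2=4; commitIndex=4
Op 9: append 1 -> log_len=7

Answer: 4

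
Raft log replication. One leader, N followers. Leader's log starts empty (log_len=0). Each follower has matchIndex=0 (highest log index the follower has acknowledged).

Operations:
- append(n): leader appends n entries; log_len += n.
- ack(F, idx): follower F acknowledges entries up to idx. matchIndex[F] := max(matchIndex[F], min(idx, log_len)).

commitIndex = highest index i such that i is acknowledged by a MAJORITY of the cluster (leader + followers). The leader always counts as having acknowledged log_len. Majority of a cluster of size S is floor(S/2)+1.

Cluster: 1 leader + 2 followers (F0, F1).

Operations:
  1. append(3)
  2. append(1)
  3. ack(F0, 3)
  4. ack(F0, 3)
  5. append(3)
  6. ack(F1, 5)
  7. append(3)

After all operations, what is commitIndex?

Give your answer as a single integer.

Answer: 5

Derivation:
Op 1: append 3 -> log_len=3
Op 2: append 1 -> log_len=4
Op 3: F0 acks idx 3 -> match: F0=3 F1=0; commitIndex=3
Op 4: F0 acks idx 3 -> match: F0=3 F1=0; commitIndex=3
Op 5: append 3 -> log_len=7
Op 6: F1 acks idx 5 -> match: F0=3 F1=5; commitIndex=5
Op 7: append 3 -> log_len=10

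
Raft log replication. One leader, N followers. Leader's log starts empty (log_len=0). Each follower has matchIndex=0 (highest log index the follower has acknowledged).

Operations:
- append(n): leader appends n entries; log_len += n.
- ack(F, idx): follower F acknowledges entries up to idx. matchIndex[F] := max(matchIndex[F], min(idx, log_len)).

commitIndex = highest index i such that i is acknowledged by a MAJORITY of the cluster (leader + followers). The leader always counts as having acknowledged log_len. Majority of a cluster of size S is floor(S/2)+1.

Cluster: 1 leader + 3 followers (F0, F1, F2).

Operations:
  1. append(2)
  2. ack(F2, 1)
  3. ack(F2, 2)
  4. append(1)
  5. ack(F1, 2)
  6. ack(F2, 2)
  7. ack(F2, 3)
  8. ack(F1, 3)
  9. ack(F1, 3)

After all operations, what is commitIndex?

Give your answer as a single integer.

Answer: 3

Derivation:
Op 1: append 2 -> log_len=2
Op 2: F2 acks idx 1 -> match: F0=0 F1=0 F2=1; commitIndex=0
Op 3: F2 acks idx 2 -> match: F0=0 F1=0 F2=2; commitIndex=0
Op 4: append 1 -> log_len=3
Op 5: F1 acks idx 2 -> match: F0=0 F1=2 F2=2; commitIndex=2
Op 6: F2 acks idx 2 -> match: F0=0 F1=2 F2=2; commitIndex=2
Op 7: F2 acks idx 3 -> match: F0=0 F1=2 F2=3; commitIndex=2
Op 8: F1 acks idx 3 -> match: F0=0 F1=3 F2=3; commitIndex=3
Op 9: F1 acks idx 3 -> match: F0=0 F1=3 F2=3; commitIndex=3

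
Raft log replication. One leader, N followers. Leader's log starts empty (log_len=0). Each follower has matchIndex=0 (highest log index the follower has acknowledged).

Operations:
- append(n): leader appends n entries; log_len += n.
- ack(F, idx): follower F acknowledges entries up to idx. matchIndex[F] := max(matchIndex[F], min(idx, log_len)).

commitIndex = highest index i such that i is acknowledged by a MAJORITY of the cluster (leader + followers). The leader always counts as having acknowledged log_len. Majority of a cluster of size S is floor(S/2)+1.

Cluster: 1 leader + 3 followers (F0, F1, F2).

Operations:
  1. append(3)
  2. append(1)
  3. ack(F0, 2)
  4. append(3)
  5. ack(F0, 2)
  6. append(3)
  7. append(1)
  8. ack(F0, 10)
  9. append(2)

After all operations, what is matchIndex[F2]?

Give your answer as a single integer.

Op 1: append 3 -> log_len=3
Op 2: append 1 -> log_len=4
Op 3: F0 acks idx 2 -> match: F0=2 F1=0 F2=0; commitIndex=0
Op 4: append 3 -> log_len=7
Op 5: F0 acks idx 2 -> match: F0=2 F1=0 F2=0; commitIndex=0
Op 6: append 3 -> log_len=10
Op 7: append 1 -> log_len=11
Op 8: F0 acks idx 10 -> match: F0=10 F1=0 F2=0; commitIndex=0
Op 9: append 2 -> log_len=13

Answer: 0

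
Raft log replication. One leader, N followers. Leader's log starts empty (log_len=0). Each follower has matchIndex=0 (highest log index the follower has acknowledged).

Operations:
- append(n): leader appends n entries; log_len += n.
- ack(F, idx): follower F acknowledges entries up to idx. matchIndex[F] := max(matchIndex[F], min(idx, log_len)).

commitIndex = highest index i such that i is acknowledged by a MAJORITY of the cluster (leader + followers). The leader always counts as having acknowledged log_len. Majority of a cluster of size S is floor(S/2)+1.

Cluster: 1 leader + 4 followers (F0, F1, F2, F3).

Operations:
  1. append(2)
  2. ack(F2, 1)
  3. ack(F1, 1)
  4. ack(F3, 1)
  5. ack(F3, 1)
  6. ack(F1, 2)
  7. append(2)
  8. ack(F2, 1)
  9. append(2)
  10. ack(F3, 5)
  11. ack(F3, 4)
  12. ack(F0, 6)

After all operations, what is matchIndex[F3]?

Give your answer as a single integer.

Op 1: append 2 -> log_len=2
Op 2: F2 acks idx 1 -> match: F0=0 F1=0 F2=1 F3=0; commitIndex=0
Op 3: F1 acks idx 1 -> match: F0=0 F1=1 F2=1 F3=0; commitIndex=1
Op 4: F3 acks idx 1 -> match: F0=0 F1=1 F2=1 F3=1; commitIndex=1
Op 5: F3 acks idx 1 -> match: F0=0 F1=1 F2=1 F3=1; commitIndex=1
Op 6: F1 acks idx 2 -> match: F0=0 F1=2 F2=1 F3=1; commitIndex=1
Op 7: append 2 -> log_len=4
Op 8: F2 acks idx 1 -> match: F0=0 F1=2 F2=1 F3=1; commitIndex=1
Op 9: append 2 -> log_len=6
Op 10: F3 acks idx 5 -> match: F0=0 F1=2 F2=1 F3=5; commitIndex=2
Op 11: F3 acks idx 4 -> match: F0=0 F1=2 F2=1 F3=5; commitIndex=2
Op 12: F0 acks idx 6 -> match: F0=6 F1=2 F2=1 F3=5; commitIndex=5

Answer: 5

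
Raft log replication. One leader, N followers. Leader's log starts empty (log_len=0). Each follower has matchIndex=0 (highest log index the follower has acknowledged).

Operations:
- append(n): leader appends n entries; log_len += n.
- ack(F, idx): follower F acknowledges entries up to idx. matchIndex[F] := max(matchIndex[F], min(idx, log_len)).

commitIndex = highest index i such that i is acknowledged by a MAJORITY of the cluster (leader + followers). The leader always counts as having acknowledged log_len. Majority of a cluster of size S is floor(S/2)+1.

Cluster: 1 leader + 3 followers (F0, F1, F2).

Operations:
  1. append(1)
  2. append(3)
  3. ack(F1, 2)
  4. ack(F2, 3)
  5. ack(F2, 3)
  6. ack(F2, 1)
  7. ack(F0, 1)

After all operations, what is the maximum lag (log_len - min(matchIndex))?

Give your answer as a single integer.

Op 1: append 1 -> log_len=1
Op 2: append 3 -> log_len=4
Op 3: F1 acks idx 2 -> match: F0=0 F1=2 F2=0; commitIndex=0
Op 4: F2 acks idx 3 -> match: F0=0 F1=2 F2=3; commitIndex=2
Op 5: F2 acks idx 3 -> match: F0=0 F1=2 F2=3; commitIndex=2
Op 6: F2 acks idx 1 -> match: F0=0 F1=2 F2=3; commitIndex=2
Op 7: F0 acks idx 1 -> match: F0=1 F1=2 F2=3; commitIndex=2

Answer: 3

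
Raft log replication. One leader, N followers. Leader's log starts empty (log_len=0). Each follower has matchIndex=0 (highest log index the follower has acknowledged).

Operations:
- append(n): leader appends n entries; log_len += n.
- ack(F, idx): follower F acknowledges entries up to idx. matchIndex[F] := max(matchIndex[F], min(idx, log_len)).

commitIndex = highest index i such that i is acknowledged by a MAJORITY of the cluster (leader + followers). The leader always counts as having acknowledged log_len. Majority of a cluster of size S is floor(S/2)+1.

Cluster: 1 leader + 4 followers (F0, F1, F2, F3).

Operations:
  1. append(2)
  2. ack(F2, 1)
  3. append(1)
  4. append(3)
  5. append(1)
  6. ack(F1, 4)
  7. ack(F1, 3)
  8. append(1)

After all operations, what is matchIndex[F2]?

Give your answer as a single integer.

Op 1: append 2 -> log_len=2
Op 2: F2 acks idx 1 -> match: F0=0 F1=0 F2=1 F3=0; commitIndex=0
Op 3: append 1 -> log_len=3
Op 4: append 3 -> log_len=6
Op 5: append 1 -> log_len=7
Op 6: F1 acks idx 4 -> match: F0=0 F1=4 F2=1 F3=0; commitIndex=1
Op 7: F1 acks idx 3 -> match: F0=0 F1=4 F2=1 F3=0; commitIndex=1
Op 8: append 1 -> log_len=8

Answer: 1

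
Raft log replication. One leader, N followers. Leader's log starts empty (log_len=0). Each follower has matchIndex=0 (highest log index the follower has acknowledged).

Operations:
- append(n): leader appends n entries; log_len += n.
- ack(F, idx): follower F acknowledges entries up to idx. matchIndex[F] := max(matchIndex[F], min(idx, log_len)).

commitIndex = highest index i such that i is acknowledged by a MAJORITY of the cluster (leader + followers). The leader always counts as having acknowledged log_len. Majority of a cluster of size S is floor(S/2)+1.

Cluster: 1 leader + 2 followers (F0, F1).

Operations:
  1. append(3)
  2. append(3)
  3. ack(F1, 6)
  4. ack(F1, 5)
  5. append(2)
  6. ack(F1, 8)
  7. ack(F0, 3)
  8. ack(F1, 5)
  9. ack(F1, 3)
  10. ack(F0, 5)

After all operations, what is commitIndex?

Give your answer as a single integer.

Op 1: append 3 -> log_len=3
Op 2: append 3 -> log_len=6
Op 3: F1 acks idx 6 -> match: F0=0 F1=6; commitIndex=6
Op 4: F1 acks idx 5 -> match: F0=0 F1=6; commitIndex=6
Op 5: append 2 -> log_len=8
Op 6: F1 acks idx 8 -> match: F0=0 F1=8; commitIndex=8
Op 7: F0 acks idx 3 -> match: F0=3 F1=8; commitIndex=8
Op 8: F1 acks idx 5 -> match: F0=3 F1=8; commitIndex=8
Op 9: F1 acks idx 3 -> match: F0=3 F1=8; commitIndex=8
Op 10: F0 acks idx 5 -> match: F0=5 F1=8; commitIndex=8

Answer: 8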